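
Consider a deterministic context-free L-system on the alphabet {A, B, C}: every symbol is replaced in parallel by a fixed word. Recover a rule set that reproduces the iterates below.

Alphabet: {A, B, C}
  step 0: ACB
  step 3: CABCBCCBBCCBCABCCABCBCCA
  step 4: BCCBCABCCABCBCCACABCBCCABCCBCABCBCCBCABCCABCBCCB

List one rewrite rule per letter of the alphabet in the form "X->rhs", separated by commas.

A->CB, B->CA, C->BC

  step 3 ⇒ step 4: CABCBCCBBCCBCABCCABCBCCA ⇒ BC·CB·CA·BC·CA·BC·BC·CA·CA·BC·BC·CA·BC·CB·CA·BC·BC·CB·CA·BC·CA·BC·BC·CB
    A ↦ CB
    B ↦ CA
    C ↦ BC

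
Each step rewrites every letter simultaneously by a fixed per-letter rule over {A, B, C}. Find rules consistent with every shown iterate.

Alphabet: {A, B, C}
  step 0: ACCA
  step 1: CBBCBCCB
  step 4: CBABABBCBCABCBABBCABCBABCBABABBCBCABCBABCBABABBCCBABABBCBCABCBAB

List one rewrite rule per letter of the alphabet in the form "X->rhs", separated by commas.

A->CB, B->AB, C->BC

  step 0 ⇒ step 1: ACCA ⇒ CB·BC·BC·CB
    A ↦ CB
    C ↦ BC
    B ↦ AB  (constrained at step 1)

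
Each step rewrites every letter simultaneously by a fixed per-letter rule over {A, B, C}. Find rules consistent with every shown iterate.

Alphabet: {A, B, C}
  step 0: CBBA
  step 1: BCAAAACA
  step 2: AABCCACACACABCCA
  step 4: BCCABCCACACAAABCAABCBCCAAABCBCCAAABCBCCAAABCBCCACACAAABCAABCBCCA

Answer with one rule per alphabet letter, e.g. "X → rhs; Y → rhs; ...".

A->CA, B->AA, C->BC

  step 1 ⇒ step 2: BCAAAACA ⇒ AA·BC·CA·CA·CA·CA·BC·CA
    A ↦ CA
    B ↦ AA
    C ↦ BC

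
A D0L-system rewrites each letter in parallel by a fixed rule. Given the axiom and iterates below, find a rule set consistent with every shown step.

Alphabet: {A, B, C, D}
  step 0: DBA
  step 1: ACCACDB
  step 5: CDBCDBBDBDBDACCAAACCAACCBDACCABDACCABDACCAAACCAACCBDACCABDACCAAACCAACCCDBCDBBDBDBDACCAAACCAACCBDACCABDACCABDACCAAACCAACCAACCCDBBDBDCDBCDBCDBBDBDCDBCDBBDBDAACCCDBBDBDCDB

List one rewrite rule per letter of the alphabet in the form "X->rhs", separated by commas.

A->CDB, B->A, C->BD, D->ACC

  step 0 ⇒ step 1: DBA ⇒ ACC·A·CDB
    A ↦ CDB
    B ↦ A
    D ↦ ACC
    C ↦ BD  (constrained at step 1)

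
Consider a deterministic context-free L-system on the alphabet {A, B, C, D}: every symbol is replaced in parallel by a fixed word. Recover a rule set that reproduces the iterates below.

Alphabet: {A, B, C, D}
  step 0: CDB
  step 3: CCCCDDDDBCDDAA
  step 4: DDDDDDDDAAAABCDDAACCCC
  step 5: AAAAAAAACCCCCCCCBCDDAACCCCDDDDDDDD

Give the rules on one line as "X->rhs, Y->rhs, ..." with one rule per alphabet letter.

A->CC, B->BC, C->DD, D->A

  step 4 ⇒ step 5: DDDDDDDDAAAABCDDAACCCC ⇒ A·A·A·A·A·A·A·A·CC·CC·CC·CC·BC·DD·A·A·CC·CC·DD·DD·DD·DD
    A ↦ CC
    B ↦ BC
    C ↦ DD
    D ↦ A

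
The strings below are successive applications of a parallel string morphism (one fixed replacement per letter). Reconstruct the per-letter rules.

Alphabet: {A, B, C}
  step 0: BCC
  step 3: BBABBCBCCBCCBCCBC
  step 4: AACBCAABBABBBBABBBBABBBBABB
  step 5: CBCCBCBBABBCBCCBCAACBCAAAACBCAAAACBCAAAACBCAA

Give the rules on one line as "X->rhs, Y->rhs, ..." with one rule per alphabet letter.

A->CBC, B->A, C->BB

  step 4 ⇒ step 5: AACBCAABBABBBBABBBBABBBBABB ⇒ CBC·CBC·BB·A·BB·CBC·CBC·A·A·CBC·A·A·A·A·CBC·A·A·A·A·CBC·A·A·A·A·CBC·A·A
    A ↦ CBC
    B ↦ A
    C ↦ BB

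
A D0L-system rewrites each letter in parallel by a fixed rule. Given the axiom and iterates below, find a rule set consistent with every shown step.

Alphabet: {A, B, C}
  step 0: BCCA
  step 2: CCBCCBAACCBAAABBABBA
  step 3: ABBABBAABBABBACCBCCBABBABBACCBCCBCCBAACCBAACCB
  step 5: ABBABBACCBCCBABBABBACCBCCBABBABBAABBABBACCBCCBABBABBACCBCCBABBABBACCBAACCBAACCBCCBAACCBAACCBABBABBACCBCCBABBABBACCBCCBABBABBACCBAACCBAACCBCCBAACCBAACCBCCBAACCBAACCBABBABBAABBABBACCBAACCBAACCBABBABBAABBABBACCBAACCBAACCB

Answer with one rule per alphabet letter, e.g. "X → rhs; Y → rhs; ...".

  step 2 ⇒ step 3: CCBCCBAACCBAAABBABBA ⇒ ABB·ABB·A·ABB·ABB·A·CCB·CCB·ABB·ABB·A·CCB·CCB·CCB·A·A·CCB·A·A·CCB
    A ↦ CCB
    B ↦ A
    C ↦ ABB

A->CCB, B->A, C->ABB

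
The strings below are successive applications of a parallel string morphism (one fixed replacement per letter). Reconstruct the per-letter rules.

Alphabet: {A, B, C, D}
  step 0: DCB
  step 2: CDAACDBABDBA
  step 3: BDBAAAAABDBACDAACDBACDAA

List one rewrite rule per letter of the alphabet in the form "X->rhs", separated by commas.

  step 2 ⇒ step 3: CDAACDBABDBA ⇒ BD·BA·AA·AA·BD·BA·CD·AA·CD·BA·CD·AA
    A ↦ AA
    B ↦ CD
    C ↦ BD
    D ↦ BA

A->AA, B->CD, C->BD, D->BA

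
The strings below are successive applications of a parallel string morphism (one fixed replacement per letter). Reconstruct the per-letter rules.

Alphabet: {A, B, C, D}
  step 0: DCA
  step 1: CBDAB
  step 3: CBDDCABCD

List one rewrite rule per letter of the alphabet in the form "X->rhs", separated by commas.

A->AB, B->C, C->D, D->CB

  step 0 ⇒ step 1: DCA ⇒ CB·D·AB
    A ↦ AB
    C ↦ D
    D ↦ CB
    B ↦ C  (constrained at step 1)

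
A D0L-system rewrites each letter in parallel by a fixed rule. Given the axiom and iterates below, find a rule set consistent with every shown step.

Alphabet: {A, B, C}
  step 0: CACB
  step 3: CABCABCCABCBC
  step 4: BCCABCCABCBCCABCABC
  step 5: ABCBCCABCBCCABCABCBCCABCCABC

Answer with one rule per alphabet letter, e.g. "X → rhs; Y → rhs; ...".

  step 4 ⇒ step 5: BCCABCCABCBCCABCABC ⇒ A·BC·BC·C·A·BC·BC·C·A·BC·A·BC·BC·C·A·BC·C·A·BC
    A ↦ C
    B ↦ A
    C ↦ BC

A->C, B->A, C->BC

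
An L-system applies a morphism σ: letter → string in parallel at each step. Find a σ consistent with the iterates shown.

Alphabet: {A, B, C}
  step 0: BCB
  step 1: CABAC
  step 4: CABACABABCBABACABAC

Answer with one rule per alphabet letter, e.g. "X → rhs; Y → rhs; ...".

A->B, B->C, C->ABA

  step 0 ⇒ step 1: BCB ⇒ C·ABA·C
    B ↦ C
    C ↦ ABA
    A ↦ B  (constrained at step 1)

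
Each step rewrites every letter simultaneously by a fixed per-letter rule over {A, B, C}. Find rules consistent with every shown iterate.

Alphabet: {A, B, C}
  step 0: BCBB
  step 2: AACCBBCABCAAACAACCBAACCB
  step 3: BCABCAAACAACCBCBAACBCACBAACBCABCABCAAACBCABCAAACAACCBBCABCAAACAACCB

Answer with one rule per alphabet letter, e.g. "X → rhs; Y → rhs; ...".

  step 2 ⇒ step 3: AACCBBCABCAAACAACCBAACCB ⇒ BCA·BCA·AAC·AAC·CB·CB·AAC·BCA·CB·AAC·BCA·BCA·BCA·AAC·BCA·BCA·AAC·AAC·CB·BCA·BCA·AAC·AAC·CB
    A ↦ BCA
    B ↦ CB
    C ↦ AAC

A->BCA, B->CB, C->AAC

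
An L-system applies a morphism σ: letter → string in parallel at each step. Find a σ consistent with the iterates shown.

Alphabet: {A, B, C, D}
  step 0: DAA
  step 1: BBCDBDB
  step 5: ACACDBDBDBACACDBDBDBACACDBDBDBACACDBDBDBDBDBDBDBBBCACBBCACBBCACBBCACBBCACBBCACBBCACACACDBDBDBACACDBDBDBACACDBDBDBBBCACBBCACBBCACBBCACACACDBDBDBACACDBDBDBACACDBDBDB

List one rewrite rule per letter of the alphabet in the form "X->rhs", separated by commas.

A->DB, B->AC, C->DB, D->BBC

  step 0 ⇒ step 1: DAA ⇒ BBC·DB·DB
    A ↦ DB
    D ↦ BBC
    B ↦ AC  (constrained at step 1)
    C ↦ DB  (constrained at step 1)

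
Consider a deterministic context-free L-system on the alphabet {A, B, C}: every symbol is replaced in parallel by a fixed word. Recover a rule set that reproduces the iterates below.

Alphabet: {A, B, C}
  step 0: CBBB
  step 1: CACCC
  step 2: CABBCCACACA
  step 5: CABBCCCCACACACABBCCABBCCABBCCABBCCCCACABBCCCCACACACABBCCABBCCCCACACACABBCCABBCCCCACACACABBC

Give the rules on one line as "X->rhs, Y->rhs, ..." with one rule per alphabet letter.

  step 1 ⇒ step 2: CACCC ⇒ CA·BBC·CA·CA·CA
    A ↦ BBC
    C ↦ CA
  step 0 ⇒ step 1: CBBB ⇒ CA·C·C·C
    B ↦ C

A->BBC, B->C, C->CA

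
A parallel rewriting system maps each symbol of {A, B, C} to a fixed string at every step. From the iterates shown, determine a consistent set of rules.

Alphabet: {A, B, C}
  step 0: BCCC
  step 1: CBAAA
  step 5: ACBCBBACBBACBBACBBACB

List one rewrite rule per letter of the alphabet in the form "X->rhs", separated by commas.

A->B, B->CB, C->A

  step 0 ⇒ step 1: BCCC ⇒ CB·A·A·A
    B ↦ CB
    C ↦ A
    A ↦ B  (constrained at step 1)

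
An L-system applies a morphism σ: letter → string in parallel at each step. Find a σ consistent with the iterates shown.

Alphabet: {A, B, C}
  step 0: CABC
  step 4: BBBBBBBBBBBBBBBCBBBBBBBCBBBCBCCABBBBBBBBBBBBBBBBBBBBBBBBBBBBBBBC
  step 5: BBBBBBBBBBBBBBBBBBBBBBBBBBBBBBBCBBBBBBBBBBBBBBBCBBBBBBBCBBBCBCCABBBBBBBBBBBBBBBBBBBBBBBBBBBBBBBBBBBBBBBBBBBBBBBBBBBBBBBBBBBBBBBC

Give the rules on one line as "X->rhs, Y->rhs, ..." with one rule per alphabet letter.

  step 4 ⇒ step 5: BBBBBBBBBBBBBBBCBBBBBBBCBBBCBCCABBBBBBBBBBBBBBBBBBBBBBBBBBBBBBBC ⇒ BB·BB·BB·BB·BB·BB·BB·BB·BB·BB·BB·BB·BB·BB·BB·BC·BB·BB·BB·BB·BB·BB·BB·BC·BB·BB·BB·BC·BB·BC·BC·CA·BB·BB·BB·BB·BB·BB·BB·BB·BB·BB·BB·BB·BB·BB·BB·BB·BB·BB·BB·BB·BB·BB·BB·BB·BB·BB·BB·BB·BB·BB·BB·BC
    A ↦ CA
    B ↦ BB
    C ↦ BC

A->CA, B->BB, C->BC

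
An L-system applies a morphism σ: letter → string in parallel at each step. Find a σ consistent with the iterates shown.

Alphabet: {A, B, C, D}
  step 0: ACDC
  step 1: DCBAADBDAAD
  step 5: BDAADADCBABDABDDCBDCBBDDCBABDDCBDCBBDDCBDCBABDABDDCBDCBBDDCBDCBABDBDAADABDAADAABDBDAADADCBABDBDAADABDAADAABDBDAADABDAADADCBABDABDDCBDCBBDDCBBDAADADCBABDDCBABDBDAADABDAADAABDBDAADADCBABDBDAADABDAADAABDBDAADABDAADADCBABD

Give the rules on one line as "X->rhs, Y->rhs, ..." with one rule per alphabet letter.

A->DCB, B->A, C->AAD, D->BD

  step 0 ⇒ step 1: ACDC ⇒ DCB·AAD·BD·AAD
    A ↦ DCB
    C ↦ AAD
    D ↦ BD
    B ↦ A  (constrained at step 1)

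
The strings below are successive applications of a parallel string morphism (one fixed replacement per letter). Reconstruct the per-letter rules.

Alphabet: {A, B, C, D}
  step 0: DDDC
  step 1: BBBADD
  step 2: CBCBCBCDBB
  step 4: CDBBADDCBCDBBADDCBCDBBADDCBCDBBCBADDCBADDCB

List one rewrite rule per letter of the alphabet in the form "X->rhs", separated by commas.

  step 1 ⇒ step 2: BBBADD ⇒ CB·CB·CB·CD·B·B
    A ↦ CD
    B ↦ CB
    D ↦ B
  step 0 ⇒ step 1: DDDC ⇒ B·B·B·ADD
    C ↦ ADD

A->CD, B->CB, C->ADD, D->B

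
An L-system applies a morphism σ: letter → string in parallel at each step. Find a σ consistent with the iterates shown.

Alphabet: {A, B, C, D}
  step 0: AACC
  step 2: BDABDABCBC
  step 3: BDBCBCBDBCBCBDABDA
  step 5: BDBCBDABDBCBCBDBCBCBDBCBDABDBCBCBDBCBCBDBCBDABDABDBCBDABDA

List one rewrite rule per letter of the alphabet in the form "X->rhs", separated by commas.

  step 2 ⇒ step 3: BDABDABCBC ⇒ BD·BC·BC·BD·BC·BC·BD·A·BD·A
    A ↦ BC
    B ↦ BD
    C ↦ A
    D ↦ BC

A->BC, B->BD, C->A, D->BC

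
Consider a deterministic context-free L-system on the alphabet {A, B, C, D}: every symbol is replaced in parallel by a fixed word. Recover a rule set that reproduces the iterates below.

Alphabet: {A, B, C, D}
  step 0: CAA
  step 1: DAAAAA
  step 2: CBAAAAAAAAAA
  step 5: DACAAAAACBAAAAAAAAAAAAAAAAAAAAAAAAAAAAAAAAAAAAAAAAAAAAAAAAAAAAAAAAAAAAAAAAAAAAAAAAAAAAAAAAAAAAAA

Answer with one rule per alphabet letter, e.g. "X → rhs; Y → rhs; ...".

  step 1 ⇒ step 2: DAAAAA ⇒ CB·AA·AA·AA·AA·AA
    A ↦ AA
    D ↦ CB
    B ↦ CA  (constrained at step 2)
  step 0 ⇒ step 1: CAA ⇒ DA·AA·AA
    C ↦ DA

A->AA, B->CA, C->DA, D->CB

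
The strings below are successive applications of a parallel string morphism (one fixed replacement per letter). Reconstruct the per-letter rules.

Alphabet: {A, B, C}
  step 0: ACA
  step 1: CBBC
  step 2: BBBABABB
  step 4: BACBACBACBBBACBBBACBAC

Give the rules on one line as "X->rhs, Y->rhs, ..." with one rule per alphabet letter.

  step 1 ⇒ step 2: CBBC ⇒ BB·BA·BA·BB
    B ↦ BA
    C ↦ BB
  step 0 ⇒ step 1: ACA ⇒ C·BB·C
    A ↦ C

A->C, B->BA, C->BB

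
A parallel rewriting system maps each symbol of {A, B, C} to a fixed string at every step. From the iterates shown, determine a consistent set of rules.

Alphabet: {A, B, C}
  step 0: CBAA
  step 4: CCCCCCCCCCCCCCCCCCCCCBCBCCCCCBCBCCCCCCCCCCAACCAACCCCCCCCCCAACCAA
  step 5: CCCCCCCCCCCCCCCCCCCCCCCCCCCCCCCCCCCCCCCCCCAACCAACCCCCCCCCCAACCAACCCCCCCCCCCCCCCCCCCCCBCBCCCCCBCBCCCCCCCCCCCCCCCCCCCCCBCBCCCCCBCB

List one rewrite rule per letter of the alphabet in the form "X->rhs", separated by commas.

  step 4 ⇒ step 5: CCCCCCCCCCCCCCCCCCCCCBCBCCCCCBCBCCCCCCCCCCAACCAACCCCCCCCCCAACCAA ⇒ CC·CC·CC·CC·CC·CC·CC·CC·CC·CC·CC·CC·CC·CC·CC·CC·CC·CC·CC·CC·CC·AA·CC·AA·CC·CC·CC·CC·CC·AA·CC·AA·CC·CC·CC·CC·CC·CC·CC·CC·CC·CC·CB·CB·CC·CC·CB·CB·CC·CC·CC·CC·CC·CC·CC·CC·CC·CC·CB·CB·CC·CC·CB·CB
    A ↦ CB
    B ↦ AA
    C ↦ CC

A->CB, B->AA, C->CC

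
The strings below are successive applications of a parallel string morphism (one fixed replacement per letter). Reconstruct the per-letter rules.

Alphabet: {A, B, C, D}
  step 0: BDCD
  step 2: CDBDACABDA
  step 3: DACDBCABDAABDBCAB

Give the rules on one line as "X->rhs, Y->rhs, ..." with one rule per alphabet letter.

A->AB, B->DB, C->DA, D->C

  step 2 ⇒ step 3: CDBDACABDA ⇒ DA·C·DB·C·AB·DA·AB·DB·C·AB
    A ↦ AB
    B ↦ DB
    C ↦ DA
    D ↦ C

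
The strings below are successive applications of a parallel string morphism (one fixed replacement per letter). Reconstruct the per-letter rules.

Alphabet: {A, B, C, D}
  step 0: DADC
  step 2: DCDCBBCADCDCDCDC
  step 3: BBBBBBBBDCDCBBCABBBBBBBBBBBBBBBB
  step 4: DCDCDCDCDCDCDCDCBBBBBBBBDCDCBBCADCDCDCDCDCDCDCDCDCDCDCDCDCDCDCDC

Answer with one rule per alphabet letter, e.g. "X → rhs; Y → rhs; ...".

A->CA, B->DC, C->BB, D->BB

  step 3 ⇒ step 4: BBBBBBBBDCDCBBCABBBBBBBBBBBBBBBB ⇒ DC·DC·DC·DC·DC·DC·DC·DC·BB·BB·BB·BB·DC·DC·BB·CA·DC·DC·DC·DC·DC·DC·DC·DC·DC·DC·DC·DC·DC·DC·DC·DC
    A ↦ CA
    B ↦ DC
    C ↦ BB
    D ↦ BB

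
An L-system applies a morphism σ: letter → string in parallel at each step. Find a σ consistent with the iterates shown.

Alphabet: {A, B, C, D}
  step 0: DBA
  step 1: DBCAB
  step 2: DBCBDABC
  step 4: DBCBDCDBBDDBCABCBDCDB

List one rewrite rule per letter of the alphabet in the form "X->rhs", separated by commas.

A->AB, B->C, C->BD, D->DB

  step 1 ⇒ step 2: DBCAB ⇒ DB·C·BD·AB·C
    A ↦ AB
    B ↦ C
    C ↦ BD
    D ↦ DB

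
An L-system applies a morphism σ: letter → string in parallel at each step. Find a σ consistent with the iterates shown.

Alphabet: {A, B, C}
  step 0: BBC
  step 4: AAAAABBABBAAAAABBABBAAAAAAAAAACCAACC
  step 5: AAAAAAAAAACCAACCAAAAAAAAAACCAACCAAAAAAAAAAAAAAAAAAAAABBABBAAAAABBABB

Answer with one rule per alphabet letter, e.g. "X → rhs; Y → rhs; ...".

A->AA, B->C, C->ABB

  step 4 ⇒ step 5: AAAAABBABBAAAAABBABBAAAAAAAAAACCAACC ⇒ AA·AA·AA·AA·AA·C·C·AA·C·C·AA·AA·AA·AA·AA·C·C·AA·C·C·AA·AA·AA·AA·AA·AA·AA·AA·AA·AA·ABB·ABB·AA·AA·ABB·ABB
    A ↦ AA
    B ↦ C
    C ↦ ABB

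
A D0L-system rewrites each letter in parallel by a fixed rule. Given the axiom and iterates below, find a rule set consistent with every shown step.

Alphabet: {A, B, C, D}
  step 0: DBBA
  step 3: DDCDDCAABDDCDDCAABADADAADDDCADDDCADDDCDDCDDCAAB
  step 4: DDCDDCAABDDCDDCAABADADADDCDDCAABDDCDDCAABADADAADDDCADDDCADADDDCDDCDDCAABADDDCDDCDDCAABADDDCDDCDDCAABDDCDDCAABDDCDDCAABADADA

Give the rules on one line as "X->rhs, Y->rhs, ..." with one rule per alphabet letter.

A->AD, B->A, C->AAB, D->DDC

  step 3 ⇒ step 4: DDCDDCAABDDCDDCAABADADAADDDCADDDCADDDCDDCDDCAAB ⇒ DDC·DDC·AAB·DDC·DDC·AAB·AD·AD·A·DDC·DDC·AAB·DDC·DDC·AAB·AD·AD·A·AD·DDC·AD·DDC·AD·AD·DDC·DDC·DDC·AAB·AD·DDC·DDC·DDC·AAB·AD·DDC·DDC·DDC·AAB·DDC·DDC·AAB·DDC·DDC·AAB·AD·AD·A
    A ↦ AD
    B ↦ A
    C ↦ AAB
    D ↦ DDC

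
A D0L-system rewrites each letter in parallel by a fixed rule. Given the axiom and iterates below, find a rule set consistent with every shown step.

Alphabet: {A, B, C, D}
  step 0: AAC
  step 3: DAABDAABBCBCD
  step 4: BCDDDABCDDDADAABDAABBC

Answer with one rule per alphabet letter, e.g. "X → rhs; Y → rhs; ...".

A->D, B->DA, C->AB, D->BC

  step 3 ⇒ step 4: DAABDAABBCBCD ⇒ BC·D·D·DA·BC·D·D·DA·DA·AB·DA·AB·BC
    A ↦ D
    B ↦ DA
    C ↦ AB
    D ↦ BC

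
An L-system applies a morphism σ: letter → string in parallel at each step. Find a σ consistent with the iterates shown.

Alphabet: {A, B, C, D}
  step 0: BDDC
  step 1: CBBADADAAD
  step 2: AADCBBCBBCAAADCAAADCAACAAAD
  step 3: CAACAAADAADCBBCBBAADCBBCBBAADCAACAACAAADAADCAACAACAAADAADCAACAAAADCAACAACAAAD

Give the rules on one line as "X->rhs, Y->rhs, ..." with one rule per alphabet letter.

  step 2 ⇒ step 3: AADCBBCBBCAAADCAAADCAACAAAD ⇒ CAA·CAA·AD·AAD·CBB·CBB·AAD·CBB·CBB·AAD·CAA·CAA·CAA·AD·AAD·CAA·CAA·CAA·AD·AAD·CAA·CAA·AAD·CAA·CAA·CAA·AD
    A ↦ CAA
    B ↦ CBB
    C ↦ AAD
    D ↦ AD

A->CAA, B->CBB, C->AAD, D->AD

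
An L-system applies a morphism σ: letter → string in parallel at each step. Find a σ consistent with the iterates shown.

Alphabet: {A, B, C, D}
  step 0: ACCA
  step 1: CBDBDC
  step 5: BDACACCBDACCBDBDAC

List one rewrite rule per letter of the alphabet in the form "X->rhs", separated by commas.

A->C, B->A, C->BD, D->C

  step 0 ⇒ step 1: ACCA ⇒ C·BD·BD·C
    A ↦ C
    C ↦ BD
    B ↦ A  (constrained at step 1)
    D ↦ C  (constrained at step 1)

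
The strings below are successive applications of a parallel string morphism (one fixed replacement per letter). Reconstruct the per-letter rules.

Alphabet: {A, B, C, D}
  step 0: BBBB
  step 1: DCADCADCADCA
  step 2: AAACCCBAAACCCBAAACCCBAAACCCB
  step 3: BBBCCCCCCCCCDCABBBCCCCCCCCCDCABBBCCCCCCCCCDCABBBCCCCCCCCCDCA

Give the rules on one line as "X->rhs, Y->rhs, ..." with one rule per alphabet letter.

A->B, B->DCA, C->CCC, D->AAA

  step 2 ⇒ step 3: AAACCCBAAACCCBAAACCCBAAACCCB ⇒ B·B·B·CCC·CCC·CCC·DCA·B·B·B·CCC·CCC·CCC·DCA·B·B·B·CCC·CCC·CCC·DCA·B·B·B·CCC·CCC·CCC·DCA
    A ↦ B
    B ↦ DCA
    C ↦ CCC
  step 1 ⇒ step 2: DCADCADCADCA ⇒ AAA·CCC·B·AAA·CCC·B·AAA·CCC·B·AAA·CCC·B
    D ↦ AAA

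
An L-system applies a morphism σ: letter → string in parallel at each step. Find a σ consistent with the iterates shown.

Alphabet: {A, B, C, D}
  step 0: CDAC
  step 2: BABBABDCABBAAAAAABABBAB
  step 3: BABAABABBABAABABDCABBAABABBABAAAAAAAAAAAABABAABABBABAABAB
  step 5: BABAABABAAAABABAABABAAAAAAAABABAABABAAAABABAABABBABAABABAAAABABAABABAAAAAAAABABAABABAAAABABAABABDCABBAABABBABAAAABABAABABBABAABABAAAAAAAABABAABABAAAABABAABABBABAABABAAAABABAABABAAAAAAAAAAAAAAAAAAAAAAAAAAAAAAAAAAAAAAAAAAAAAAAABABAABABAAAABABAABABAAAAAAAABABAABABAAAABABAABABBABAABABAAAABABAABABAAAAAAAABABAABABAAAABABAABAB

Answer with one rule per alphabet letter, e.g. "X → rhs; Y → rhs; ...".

  step 2 ⇒ step 3: BABBABDCABBAAAAAABABBAB ⇒ BAB·AA·BAB·BAB·AA·BAB·DCA·BB·AA·BAB·BAB·AA·AA·AA·AA·AA·AA·BAB·AA·BAB·BAB·AA·BAB
    A ↦ AA
    B ↦ BAB
    C ↦ BB
    D ↦ DCA

A->AA, B->BAB, C->BB, D->DCA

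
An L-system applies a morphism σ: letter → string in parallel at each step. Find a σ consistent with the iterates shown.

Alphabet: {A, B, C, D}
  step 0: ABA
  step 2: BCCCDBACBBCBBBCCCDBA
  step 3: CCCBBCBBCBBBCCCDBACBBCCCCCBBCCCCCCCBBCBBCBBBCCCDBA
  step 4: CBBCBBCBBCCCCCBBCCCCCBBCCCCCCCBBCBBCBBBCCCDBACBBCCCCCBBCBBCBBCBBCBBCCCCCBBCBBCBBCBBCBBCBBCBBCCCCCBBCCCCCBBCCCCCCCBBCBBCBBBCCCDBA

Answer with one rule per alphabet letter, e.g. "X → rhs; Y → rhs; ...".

  step 3 ⇒ step 4: CCCBBCBBCBBBCCCDBACBBCCCCCBBCCCCCCCBBCBBCBBBCCCDBA ⇒ CBB·CBB·CBB·CC·CC·CBB·CC·CC·CBB·CC·CC·CC·CBB·CBB·CBB·BC·CC·DBA·CBB·CC·CC·CBB·CBB·CBB·CBB·CBB·CC·CC·CBB·CBB·CBB·CBB·CBB·CBB·CBB·CC·CC·CBB·CC·CC·CBB·CC·CC·CC·CBB·CBB·CBB·BC·CC·DBA
    A ↦ DBA
    B ↦ CC
    C ↦ CBB
    D ↦ BC

A->DBA, B->CC, C->CBB, D->BC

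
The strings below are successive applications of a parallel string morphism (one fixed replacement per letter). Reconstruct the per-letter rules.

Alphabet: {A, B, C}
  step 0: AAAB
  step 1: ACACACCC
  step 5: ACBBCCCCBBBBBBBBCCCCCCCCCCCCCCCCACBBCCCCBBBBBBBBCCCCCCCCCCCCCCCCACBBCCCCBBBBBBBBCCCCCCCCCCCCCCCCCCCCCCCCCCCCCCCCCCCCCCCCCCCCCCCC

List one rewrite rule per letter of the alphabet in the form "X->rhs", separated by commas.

A->AC, B->CC, C->BB

  step 0 ⇒ step 1: AAAB ⇒ AC·AC·AC·CC
    A ↦ AC
    B ↦ CC
    C ↦ BB  (constrained at step 1)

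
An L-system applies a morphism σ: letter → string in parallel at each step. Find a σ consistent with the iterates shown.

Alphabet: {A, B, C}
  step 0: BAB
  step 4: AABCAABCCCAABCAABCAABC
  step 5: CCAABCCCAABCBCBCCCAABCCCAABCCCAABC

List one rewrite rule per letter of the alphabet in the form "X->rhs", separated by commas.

A->C, B->AA, C->BC

  step 4 ⇒ step 5: AABCAABCCCAABCAABCAABC ⇒ C·C·AA·BC·C·C·AA·BC·BC·BC·C·C·AA·BC·C·C·AA·BC·C·C·AA·BC
    A ↦ C
    B ↦ AA
    C ↦ BC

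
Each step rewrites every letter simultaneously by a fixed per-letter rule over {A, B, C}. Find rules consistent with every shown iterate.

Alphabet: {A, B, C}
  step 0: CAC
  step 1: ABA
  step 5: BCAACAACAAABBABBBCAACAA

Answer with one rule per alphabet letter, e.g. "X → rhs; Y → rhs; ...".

A->B, B->CAA, C->A

  step 0 ⇒ step 1: CAC ⇒ A·B·A
    A ↦ B
    C ↦ A
    B ↦ CAA  (constrained at step 1)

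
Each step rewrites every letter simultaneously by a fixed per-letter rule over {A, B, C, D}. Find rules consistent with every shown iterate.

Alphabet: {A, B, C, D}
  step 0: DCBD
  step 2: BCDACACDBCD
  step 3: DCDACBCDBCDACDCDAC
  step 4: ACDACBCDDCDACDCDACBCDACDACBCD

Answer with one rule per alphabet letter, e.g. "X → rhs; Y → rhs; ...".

  step 3 ⇒ step 4: DCDACBCDBCDACDCDAC ⇒ AC·D·AC·BC·D·DC·D·AC·DC·D·AC·BC·D·AC·D·AC·BC·D
    A ↦ BC
    B ↦ DC
    C ↦ D
    D ↦ AC

A->BC, B->DC, C->D, D->AC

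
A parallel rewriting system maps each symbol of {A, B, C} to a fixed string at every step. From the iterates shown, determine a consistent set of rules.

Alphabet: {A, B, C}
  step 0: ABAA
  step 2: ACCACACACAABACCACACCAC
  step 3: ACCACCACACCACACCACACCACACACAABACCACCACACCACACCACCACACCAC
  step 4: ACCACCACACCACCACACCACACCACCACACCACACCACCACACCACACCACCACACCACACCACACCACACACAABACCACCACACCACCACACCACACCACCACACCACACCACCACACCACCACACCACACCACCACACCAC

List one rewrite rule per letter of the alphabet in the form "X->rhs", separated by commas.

A->AC, B->AAB, C->CAC

  step 3 ⇒ step 4: ACCACCACACCACACCACACCACACACAABACCACCACACCACACCACCACACCAC ⇒ AC·CAC·CAC·AC·CAC·CAC·AC·CAC·AC·CAC·CAC·AC·CAC·AC·CAC·CAC·AC·CAC·AC·CAC·CAC·AC·CAC·AC·CAC·AC·CAC·AC·AC·AAB·AC·CAC·CAC·AC·CAC·CAC·AC·CAC·AC·CAC·CAC·AC·CAC·AC·CAC·CAC·AC·CAC·CAC·AC·CAC·AC·CAC·CAC·AC·CAC
    A ↦ AC
    B ↦ AAB
    C ↦ CAC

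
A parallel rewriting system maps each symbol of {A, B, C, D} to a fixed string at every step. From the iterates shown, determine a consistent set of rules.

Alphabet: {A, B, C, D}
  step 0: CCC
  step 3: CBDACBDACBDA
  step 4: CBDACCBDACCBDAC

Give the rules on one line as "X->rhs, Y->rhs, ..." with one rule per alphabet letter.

A->C, B->D, C->CB, D->A

  step 3 ⇒ step 4: CBDACBDACBDA ⇒ CB·D·A·C·CB·D·A·C·CB·D·A·C
    A ↦ C
    B ↦ D
    C ↦ CB
    D ↦ A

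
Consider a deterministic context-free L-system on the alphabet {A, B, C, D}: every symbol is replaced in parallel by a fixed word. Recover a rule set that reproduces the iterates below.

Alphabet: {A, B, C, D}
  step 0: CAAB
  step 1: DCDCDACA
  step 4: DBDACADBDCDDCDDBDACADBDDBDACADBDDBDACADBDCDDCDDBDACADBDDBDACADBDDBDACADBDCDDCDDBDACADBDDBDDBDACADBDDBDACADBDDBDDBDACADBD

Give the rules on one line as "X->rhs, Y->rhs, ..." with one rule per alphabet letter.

A->CD, B->ACA, C->D, D->DBD

  step 0 ⇒ step 1: CAAB ⇒ D·CD·CD·ACA
    A ↦ CD
    B ↦ ACA
    C ↦ D
    D ↦ DBD  (constrained at step 1)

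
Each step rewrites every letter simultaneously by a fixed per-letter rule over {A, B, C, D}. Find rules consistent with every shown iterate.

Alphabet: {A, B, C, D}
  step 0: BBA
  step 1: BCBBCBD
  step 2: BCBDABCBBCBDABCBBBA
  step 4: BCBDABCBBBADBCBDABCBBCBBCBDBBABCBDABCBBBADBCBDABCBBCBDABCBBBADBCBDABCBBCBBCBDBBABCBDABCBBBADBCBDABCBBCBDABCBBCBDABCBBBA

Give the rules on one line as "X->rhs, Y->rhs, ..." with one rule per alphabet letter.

A->D, B->BCB, C->DA, D->BBA

  step 1 ⇒ step 2: BCBBCBD ⇒ BCB·DA·BCB·BCB·DA·BCB·BBA
    B ↦ BCB
    C ↦ DA
    D ↦ BBA
  step 0 ⇒ step 1: BBA ⇒ BCB·BCB·D
    A ↦ D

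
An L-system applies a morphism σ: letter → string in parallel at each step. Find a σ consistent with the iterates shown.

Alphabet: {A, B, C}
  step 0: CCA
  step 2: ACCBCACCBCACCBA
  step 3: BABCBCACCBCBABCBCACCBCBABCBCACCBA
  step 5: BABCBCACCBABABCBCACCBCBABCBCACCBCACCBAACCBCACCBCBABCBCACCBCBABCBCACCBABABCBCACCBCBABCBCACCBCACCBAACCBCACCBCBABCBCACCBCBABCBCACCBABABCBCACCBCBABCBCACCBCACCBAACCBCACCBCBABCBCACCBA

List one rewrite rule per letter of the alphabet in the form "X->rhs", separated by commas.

A->BA, B->ACC, C->BC

  step 2 ⇒ step 3: ACCBCACCBCACCBA ⇒ BA·BC·BC·ACC·BC·BA·BC·BC·ACC·BC·BA·BC·BC·ACC·BA
    A ↦ BA
    B ↦ ACC
    C ↦ BC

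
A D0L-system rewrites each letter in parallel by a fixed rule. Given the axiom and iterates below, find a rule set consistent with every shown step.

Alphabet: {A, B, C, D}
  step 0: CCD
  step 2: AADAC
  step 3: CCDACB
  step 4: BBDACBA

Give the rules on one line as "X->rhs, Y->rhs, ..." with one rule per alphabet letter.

A->C, B->A, C->B, D->DA

  step 3 ⇒ step 4: CCDACB ⇒ B·B·DA·C·B·A
    A ↦ C
    B ↦ A
    C ↦ B
    D ↦ DA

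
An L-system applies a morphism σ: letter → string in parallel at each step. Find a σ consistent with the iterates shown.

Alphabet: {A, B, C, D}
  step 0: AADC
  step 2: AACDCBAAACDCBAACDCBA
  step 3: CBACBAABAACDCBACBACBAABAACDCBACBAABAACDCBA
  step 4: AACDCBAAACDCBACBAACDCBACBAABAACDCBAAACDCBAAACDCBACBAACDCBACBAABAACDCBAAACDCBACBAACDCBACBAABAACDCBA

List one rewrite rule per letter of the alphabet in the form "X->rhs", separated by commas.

  step 3 ⇒ step 4: CBACBAABAACDCBACBACBAABAACDCBACBAABAACDCBA ⇒ A·ACD·CBA·A·ACD·CBA·CBA·ACD·CBA·CBA·A·B·A·ACD·CBA·A·ACD·CBA·A·ACD·CBA·CBA·ACD·CBA·CBA·A·B·A·ACD·CBA·A·ACD·CBA·CBA·ACD·CBA·CBA·A·B·A·ACD·CBA
    A ↦ CBA
    B ↦ ACD
    C ↦ A
    D ↦ B

A->CBA, B->ACD, C->A, D->B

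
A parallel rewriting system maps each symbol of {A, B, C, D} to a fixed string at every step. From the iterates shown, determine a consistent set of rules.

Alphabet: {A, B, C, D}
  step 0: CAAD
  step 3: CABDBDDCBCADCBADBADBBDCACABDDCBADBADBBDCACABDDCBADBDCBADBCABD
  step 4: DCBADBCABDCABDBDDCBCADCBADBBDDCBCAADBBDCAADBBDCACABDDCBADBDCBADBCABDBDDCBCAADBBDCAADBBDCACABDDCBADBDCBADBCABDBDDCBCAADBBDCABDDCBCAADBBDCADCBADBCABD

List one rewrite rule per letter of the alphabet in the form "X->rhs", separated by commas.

  step 3 ⇒ step 4: CABDBDDCBCADCBADBADBBDCACABDDCBADBADBBDCACABDDCBADBDCBADBCABD ⇒ DCB·ADB·CA·BD·CA·BD·BD·DCB·CA·DCB·ADB·BD·DCB·CA·ADB·BD·CA·ADB·BD·CA·CA·BD·DCB·ADB·DCB·ADB·CA·BD·BD·DCB·CA·ADB·BD·CA·ADB·BD·CA·CA·BD·DCB·ADB·DCB·ADB·CA·BD·BD·DCB·CA·ADB·BD·CA·BD·DCB·CA·ADB·BD·CA·DCB·ADB·CA·BD
    A ↦ ADB
    B ↦ CA
    C ↦ DCB
    D ↦ BD

A->ADB, B->CA, C->DCB, D->BD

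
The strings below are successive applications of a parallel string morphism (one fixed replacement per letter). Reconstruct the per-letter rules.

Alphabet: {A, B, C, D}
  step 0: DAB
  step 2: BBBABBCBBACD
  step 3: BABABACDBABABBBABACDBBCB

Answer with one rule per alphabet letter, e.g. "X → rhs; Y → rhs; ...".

  step 2 ⇒ step 3: BBBABBCBBACD ⇒ BA·BA·BA·CD·BA·BA·BB·BA·BA·CD·BB·CB
    A ↦ CD
    B ↦ BA
    C ↦ BB
    D ↦ CB

A->CD, B->BA, C->BB, D->CB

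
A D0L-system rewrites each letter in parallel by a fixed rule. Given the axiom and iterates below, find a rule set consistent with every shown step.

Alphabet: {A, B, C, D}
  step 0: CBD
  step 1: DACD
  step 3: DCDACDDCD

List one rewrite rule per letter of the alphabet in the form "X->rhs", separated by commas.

  step 0 ⇒ step 1: CBD ⇒ D·A·CD
    B ↦ A
    C ↦ D
    D ↦ CD
    A ↦ B  (constrained at step 1)

A->B, B->A, C->D, D->CD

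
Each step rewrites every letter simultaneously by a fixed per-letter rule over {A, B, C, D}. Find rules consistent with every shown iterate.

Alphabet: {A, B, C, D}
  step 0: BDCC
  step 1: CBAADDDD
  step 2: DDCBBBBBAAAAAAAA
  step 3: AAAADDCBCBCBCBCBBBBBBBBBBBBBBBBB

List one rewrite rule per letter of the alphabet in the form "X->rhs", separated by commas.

A->BB, B->CB, C->DD, D->AA

  step 2 ⇒ step 3: DDCBBBBBAAAAAAAA ⇒ AA·AA·DD·CB·CB·CB·CB·CB·BB·BB·BB·BB·BB·BB·BB·BB
    A ↦ BB
    B ↦ CB
    C ↦ DD
    D ↦ AA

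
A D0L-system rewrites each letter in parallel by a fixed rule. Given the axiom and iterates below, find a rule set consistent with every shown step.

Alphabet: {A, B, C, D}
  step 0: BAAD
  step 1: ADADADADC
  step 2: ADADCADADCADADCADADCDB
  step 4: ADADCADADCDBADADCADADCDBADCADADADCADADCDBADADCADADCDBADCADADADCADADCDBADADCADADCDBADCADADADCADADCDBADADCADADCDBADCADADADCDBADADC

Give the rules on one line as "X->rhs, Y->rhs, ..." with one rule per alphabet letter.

  step 1 ⇒ step 2: ADADADADC ⇒ AD·ADC·AD·ADC·AD·ADC·AD·ADC·DB
    A ↦ AD
    C ↦ DB
    D ↦ ADC
  step 0 ⇒ step 1: BAAD ⇒ AD·AD·AD·ADC
    B ↦ AD

A->AD, B->AD, C->DB, D->ADC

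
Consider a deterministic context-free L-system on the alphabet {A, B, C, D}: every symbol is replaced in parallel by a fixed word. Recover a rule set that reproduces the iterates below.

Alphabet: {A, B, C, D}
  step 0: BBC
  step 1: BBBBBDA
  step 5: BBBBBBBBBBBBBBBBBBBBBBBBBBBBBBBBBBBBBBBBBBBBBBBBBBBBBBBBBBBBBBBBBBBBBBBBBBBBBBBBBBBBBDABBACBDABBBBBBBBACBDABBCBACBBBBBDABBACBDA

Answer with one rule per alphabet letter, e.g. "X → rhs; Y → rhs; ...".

  step 0 ⇒ step 1: BBC ⇒ BB·BB·BDA
    B ↦ BB
    C ↦ BDA
    A ↦ AC  (constrained at step 1)
    D ↦ CB  (constrained at step 1)

A->AC, B->BB, C->BDA, D->CB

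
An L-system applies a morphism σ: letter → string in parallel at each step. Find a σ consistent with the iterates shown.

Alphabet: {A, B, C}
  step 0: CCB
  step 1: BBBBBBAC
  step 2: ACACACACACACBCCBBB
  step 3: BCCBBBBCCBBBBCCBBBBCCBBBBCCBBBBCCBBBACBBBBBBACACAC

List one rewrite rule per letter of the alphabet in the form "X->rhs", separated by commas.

  step 2 ⇒ step 3: ACACACACACACBCCBBB ⇒ BCC·BBB·BCC·BBB·BCC·BBB·BCC·BBB·BCC·BBB·BCC·BBB·AC·BBB·BBB·AC·AC·AC
    A ↦ BCC
    B ↦ AC
    C ↦ BBB

A->BCC, B->AC, C->BBB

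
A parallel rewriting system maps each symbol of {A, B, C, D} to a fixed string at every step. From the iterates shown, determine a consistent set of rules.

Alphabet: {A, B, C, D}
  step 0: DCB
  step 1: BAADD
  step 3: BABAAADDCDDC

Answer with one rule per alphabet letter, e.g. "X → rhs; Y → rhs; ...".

A->C, B->DD, C->A, D->BA

  step 0 ⇒ step 1: DCB ⇒ BA·A·DD
    B ↦ DD
    C ↦ A
    D ↦ BA
    A ↦ C  (constrained at step 1)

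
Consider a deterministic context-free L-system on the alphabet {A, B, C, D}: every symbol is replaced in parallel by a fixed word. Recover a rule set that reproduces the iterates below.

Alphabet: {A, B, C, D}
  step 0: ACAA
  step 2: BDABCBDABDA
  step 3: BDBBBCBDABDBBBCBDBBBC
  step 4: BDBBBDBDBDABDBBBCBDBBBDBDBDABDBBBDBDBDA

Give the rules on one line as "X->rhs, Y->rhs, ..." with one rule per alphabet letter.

A->BC, B->BD, C->A, D->BB

  step 3 ⇒ step 4: BDBBBCBDABDBBBCBDBBBC ⇒ BD·BB·BD·BD·BD·A·BD·BB·BC·BD·BB·BD·BD·BD·A·BD·BB·BD·BD·BD·A
    A ↦ BC
    B ↦ BD
    C ↦ A
    D ↦ BB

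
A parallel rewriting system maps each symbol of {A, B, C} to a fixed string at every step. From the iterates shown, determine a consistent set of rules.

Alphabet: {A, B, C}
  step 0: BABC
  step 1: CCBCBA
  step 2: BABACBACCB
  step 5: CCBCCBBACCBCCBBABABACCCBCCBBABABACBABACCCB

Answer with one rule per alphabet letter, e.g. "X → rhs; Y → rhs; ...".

A->CB, B->C, C->BA

  step 1 ⇒ step 2: CCBCBA ⇒ BA·BA·C·BA·C·CB
    A ↦ CB
    B ↦ C
    C ↦ BA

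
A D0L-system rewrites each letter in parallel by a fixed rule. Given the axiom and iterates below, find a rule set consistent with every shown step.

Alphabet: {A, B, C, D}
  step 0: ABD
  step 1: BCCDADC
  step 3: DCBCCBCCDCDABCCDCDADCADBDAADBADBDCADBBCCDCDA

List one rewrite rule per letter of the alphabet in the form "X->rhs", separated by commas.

  step 0 ⇒ step 1: ABD ⇒ BCC·DA·DC
    A ↦ BCC
    B ↦ DA
    D ↦ DC
    C ↦ ADB  (constrained at step 1)

A->BCC, B->DA, C->ADB, D->DC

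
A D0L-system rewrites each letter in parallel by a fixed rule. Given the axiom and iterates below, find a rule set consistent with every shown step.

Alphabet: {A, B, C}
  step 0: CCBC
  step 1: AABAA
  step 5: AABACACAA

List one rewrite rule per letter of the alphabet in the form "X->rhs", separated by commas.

  step 0 ⇒ step 1: CCBC ⇒ A·A·BA·A
    B ↦ BA
    C ↦ A
    A ↦ C  (constrained at step 1)

A->C, B->BA, C->A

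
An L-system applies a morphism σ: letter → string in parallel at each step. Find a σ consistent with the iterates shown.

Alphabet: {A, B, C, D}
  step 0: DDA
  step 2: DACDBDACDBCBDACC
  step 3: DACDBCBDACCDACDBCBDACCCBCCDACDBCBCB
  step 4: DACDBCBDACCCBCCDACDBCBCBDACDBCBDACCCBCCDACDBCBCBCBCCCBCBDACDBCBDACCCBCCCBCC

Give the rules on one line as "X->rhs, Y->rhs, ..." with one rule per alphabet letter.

A->CDB, B->CC, C->CB, D->DA

  step 3 ⇒ step 4: DACDBCBDACCDACDBCBDACCCBCCDACDBCBCB ⇒ DA·CDB·CB·DA·CC·CB·CC·DA·CDB·CB·CB·DA·CDB·CB·DA·CC·CB·CC·DA·CDB·CB·CB·CB·CC·CB·CB·DA·CDB·CB·DA·CC·CB·CC·CB·CC
    A ↦ CDB
    B ↦ CC
    C ↦ CB
    D ↦ DA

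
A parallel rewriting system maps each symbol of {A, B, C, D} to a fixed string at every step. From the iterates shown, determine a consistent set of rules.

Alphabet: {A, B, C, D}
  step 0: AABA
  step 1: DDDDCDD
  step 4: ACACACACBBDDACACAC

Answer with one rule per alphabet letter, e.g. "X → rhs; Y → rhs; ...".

A->DD, B->C, C->AC, D->B

  step 0 ⇒ step 1: AABA ⇒ DD·DD·C·DD
    A ↦ DD
    B ↦ C
    C ↦ AC  (constrained at step 1)
    D ↦ B  (constrained at step 1)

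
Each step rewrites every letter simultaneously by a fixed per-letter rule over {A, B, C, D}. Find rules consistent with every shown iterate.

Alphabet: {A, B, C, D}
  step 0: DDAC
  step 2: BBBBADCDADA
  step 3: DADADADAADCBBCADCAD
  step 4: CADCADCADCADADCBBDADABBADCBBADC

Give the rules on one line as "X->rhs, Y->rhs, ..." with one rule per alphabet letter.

  step 3 ⇒ step 4: DADADADAADCBBCADCAD ⇒ C·AD·C·AD·C·AD·C·AD·AD·C·BB·DA·DA·BB·AD·C·BB·AD·C
    A ↦ AD
    B ↦ DA
    C ↦ BB
    D ↦ C

A->AD, B->DA, C->BB, D->C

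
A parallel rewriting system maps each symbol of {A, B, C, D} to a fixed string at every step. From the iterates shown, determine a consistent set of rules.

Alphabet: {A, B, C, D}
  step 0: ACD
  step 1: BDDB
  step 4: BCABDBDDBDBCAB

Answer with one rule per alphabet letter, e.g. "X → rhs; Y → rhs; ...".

  step 0 ⇒ step 1: ACD ⇒ BD·D·B
    A ↦ BD
    C ↦ D
    D ↦ B
    B ↦ CA  (constrained at step 1)

A->BD, B->CA, C->D, D->B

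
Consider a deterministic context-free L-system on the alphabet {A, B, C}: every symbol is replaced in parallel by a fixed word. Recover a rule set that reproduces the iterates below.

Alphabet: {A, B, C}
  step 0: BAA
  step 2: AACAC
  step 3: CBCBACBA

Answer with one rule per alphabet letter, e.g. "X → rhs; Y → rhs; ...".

  step 2 ⇒ step 3: AACAC ⇒ CB·CB·A·CB·A
    A ↦ CB
    C ↦ A
    B ↦ C  (constrained at step 0)

A->CB, B->C, C->A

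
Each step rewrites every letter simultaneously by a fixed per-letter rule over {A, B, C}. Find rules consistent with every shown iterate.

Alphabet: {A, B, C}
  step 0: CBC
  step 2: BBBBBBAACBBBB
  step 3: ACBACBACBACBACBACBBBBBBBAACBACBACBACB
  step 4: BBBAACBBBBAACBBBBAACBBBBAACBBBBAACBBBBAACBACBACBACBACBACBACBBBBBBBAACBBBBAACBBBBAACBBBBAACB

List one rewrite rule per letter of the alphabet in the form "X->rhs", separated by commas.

A->BBB, B->ACB, C->A

  step 3 ⇒ step 4: ACBACBACBACBACBACBBBBBBBAACBACBACBACB ⇒ BBB·A·ACB·BBB·A·ACB·BBB·A·ACB·BBB·A·ACB·BBB·A·ACB·BBB·A·ACB·ACB·ACB·ACB·ACB·ACB·ACB·BBB·BBB·A·ACB·BBB·A·ACB·BBB·A·ACB·BBB·A·ACB
    A ↦ BBB
    B ↦ ACB
    C ↦ A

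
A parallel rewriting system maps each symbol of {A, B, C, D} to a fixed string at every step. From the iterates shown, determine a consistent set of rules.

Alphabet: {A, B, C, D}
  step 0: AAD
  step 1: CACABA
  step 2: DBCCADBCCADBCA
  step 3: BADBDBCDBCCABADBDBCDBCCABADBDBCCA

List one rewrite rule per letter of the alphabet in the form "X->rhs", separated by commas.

  step 2 ⇒ step 3: DBCCADBCCADBCA ⇒ BA·DB·DBC·DBC·CA·BA·DB·DBC·DBC·CA·BA·DB·DBC·CA
    A ↦ CA
    B ↦ DB
    C ↦ DBC
    D ↦ BA

A->CA, B->DB, C->DBC, D->BA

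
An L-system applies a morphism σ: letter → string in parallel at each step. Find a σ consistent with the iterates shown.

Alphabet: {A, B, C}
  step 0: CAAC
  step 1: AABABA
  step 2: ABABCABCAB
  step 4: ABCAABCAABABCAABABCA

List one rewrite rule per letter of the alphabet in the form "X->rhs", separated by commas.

  step 1 ⇒ step 2: AABABA ⇒ AB·AB·C·AB·C·AB
    A ↦ AB
    B ↦ C
  step 0 ⇒ step 1: CAAC ⇒ A·AB·AB·A
    C ↦ A

A->AB, B->C, C->A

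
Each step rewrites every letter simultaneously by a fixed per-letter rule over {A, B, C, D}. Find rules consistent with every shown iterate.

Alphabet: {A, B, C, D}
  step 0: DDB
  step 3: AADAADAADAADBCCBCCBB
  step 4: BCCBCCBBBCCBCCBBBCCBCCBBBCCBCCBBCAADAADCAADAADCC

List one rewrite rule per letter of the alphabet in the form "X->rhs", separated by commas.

  step 3 ⇒ step 4: AADAADAADAADBCCBCCBB ⇒ BCC·BCC·BB·BCC·BCC·BB·BCC·BCC·BB·BCC·BCC·BB·C·AAD·AAD·C·AAD·AAD·C·C
    A ↦ BCC
    B ↦ C
    C ↦ AAD
    D ↦ BB

A->BCC, B->C, C->AAD, D->BB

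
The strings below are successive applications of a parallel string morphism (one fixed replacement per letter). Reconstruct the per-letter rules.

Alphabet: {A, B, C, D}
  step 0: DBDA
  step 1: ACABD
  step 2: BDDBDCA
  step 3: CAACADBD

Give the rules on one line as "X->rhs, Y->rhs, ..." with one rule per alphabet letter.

  step 2 ⇒ step 3: BDDBDCA ⇒ C·A·A·C·A·D·BD
    A ↦ BD
    B ↦ C
    C ↦ D
    D ↦ A

A->BD, B->C, C->D, D->A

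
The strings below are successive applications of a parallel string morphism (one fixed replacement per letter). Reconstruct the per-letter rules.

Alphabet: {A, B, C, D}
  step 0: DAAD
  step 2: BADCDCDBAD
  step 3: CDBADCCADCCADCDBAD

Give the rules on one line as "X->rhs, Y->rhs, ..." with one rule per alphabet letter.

A->B, B->CD, C->CC, D->AD

  step 2 ⇒ step 3: BADCDCDBAD ⇒ CD·B·AD·CC·AD·CC·AD·CD·B·AD
    A ↦ B
    B ↦ CD
    C ↦ CC
    D ↦ AD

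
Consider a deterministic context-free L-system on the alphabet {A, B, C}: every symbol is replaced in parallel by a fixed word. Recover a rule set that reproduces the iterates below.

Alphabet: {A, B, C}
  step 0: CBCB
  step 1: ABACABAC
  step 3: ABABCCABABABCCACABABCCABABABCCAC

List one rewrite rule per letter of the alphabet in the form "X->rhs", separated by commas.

A->CC, B->AC, C->AB

  step 0 ⇒ step 1: CBCB ⇒ AB·AC·AB·AC
    B ↦ AC
    C ↦ AB
    A ↦ CC  (constrained at step 1)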